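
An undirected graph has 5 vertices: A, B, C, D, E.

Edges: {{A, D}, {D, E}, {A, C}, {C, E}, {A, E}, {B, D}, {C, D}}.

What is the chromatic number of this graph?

A, C, D, E are pairwise adjacent (a clique of size 4), so at least 4 colors are needed.
One proper 4-coloring: A=2, B=2, C=3, D=1, E=4. Each edge has distinct colors on its endpoints.

4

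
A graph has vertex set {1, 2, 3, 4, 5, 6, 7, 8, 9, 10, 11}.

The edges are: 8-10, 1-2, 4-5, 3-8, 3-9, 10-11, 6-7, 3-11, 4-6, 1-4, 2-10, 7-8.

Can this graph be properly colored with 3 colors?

The chromatic number is 3. The cycle 1-2-10-8-7-6-4-1 has odd length 7, so it cannot be 2-colored; at least 3 colors are needed.
One proper 3-coloring: 1=c, 2=b, 3=a, 4=a, 5=b, 6=b, 7=a, 8=b, 9=b, 10=a, 11=b.
That is already a proper 3-coloring.

Yes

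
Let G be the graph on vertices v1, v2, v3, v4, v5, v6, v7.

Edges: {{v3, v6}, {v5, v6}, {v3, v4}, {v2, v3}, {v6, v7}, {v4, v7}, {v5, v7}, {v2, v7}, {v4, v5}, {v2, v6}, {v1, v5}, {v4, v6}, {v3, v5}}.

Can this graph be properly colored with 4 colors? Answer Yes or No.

The chromatic number is 4. v3, v4, v5, v6 form a clique, so at least 4 colors are needed.
4 colors suffice: color 1 → {v1, v6}; color 2 → {v2, v5}; color 3 → {v3, v7}; color 4 → {v4}.
That is already a proper 4-coloring.

Yes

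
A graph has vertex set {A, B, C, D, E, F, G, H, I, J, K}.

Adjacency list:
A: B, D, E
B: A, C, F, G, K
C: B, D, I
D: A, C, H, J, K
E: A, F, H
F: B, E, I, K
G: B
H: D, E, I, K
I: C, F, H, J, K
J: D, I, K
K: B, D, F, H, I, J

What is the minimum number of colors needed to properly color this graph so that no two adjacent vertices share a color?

3

B, F, K form a triangle, so at least 3 colors are needed.
3 colors suffice: color 1 → {C, E, G, K}; color 2 → {B, D, I}; color 3 → {A, F, H, J}. No two adjacent vertices share a color.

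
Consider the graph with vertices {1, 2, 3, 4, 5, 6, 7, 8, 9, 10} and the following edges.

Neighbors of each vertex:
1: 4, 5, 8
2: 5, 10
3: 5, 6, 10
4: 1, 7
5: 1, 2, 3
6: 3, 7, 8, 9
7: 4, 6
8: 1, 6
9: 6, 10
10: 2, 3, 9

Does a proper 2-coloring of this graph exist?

No

The cycle 6-7-4-1-8-6 has odd length 5, so it cannot be 2-colored; at least 3 colors are needed.
So 2 colors are not enough.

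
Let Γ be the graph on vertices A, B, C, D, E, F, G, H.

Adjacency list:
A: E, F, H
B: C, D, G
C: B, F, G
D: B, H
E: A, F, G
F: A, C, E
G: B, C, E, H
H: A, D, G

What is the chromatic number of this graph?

3

B, C, G are mutually adjacent, so at least 3 colors are needed.
3 colors suffice: color 1 → {A, D, G}; color 2 → {B, F, H}; color 3 → {C, E}. Each edge has distinct colors on its endpoints.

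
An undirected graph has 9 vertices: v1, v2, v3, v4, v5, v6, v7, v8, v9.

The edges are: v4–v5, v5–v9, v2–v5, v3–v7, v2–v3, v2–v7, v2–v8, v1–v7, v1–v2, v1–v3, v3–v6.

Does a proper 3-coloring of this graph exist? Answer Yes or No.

v1, v2, v3, v7 form a clique, so at least 4 colors are needed.
So 3 colors are not enough.

No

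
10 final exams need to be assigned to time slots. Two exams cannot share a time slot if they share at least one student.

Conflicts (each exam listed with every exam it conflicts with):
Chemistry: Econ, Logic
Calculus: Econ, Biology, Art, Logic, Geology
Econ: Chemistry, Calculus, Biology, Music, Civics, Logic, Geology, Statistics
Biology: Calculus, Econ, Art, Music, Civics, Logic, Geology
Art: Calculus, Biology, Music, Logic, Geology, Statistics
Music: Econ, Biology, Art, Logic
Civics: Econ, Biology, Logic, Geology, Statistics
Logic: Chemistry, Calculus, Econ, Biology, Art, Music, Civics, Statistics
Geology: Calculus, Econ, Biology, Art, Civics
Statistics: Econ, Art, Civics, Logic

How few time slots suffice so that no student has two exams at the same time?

Calculus, Biology, Art, Logic all conflict with each other, so at least 4 time slots are needed.
4 time slots suffice: time slot 1 → {Logic, Geology}; time slot 2 → {Econ, Art}; time slot 3 → {Chemistry, Biology, Statistics}; time slot 4 → {Calculus, Music, Civics}. No two conflicting exams share a time slot.

4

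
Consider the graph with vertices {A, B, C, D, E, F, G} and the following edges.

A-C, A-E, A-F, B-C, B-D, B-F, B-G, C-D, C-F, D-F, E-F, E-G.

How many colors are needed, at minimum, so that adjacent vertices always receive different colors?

B, C, D, F are pairwise adjacent (a clique of size 4), so at least 4 colors are needed.
One proper 4-coloring: A=3, B=3, C=2, D=4, E=2, F=1, G=1. No two adjacent vertices share a color.

4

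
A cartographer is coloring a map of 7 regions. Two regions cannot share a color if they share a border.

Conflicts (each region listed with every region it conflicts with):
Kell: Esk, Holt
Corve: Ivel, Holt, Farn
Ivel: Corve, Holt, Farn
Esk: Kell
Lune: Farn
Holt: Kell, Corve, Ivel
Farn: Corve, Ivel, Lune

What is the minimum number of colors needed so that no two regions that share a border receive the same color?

Corve, Ivel, Farn pairwise conflict, so at least 3 colors are needed.
3 colors suffice: color 1 → {Esk, Holt, Farn}; color 2 → {Kell, Corve, Lune}; color 3 → {Ivel}. Each listed conflict is separated.

3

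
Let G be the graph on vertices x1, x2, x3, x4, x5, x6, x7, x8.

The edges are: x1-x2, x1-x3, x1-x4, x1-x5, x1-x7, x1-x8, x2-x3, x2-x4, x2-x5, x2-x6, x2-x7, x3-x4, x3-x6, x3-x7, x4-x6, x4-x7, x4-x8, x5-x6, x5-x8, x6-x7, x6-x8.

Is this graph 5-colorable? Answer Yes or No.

Yes

The chromatic number is 5. x1, x2, x3, x4, x7 form a clique, so at least 5 colors are needed.
One proper 5-coloring: x1=green, x2=red, x3=purple, x4=blue, x5=blue, x6=green, x7=yellow, x8=red.
That is already a proper 5-coloring.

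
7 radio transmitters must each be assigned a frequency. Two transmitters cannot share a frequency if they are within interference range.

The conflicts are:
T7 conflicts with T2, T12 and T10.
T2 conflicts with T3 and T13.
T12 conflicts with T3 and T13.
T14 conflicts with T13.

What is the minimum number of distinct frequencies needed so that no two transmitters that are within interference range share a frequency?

2

T7 and T12 conflict, so at least 2 frequencies are needed.
2 frequencies suffice: frequency 1 → {T7, T3, T13}; frequency 2 → {T2, T12, T14, T10}. No two conflicting transmitters share a frequency.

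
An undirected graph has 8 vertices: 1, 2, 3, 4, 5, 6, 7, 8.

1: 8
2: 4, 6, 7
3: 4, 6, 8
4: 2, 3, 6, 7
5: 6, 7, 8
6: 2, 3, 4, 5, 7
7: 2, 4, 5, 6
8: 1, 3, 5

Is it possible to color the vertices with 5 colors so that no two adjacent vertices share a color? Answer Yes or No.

Yes

The chromatic number is 4. 2, 4, 6, 7 are mutually adjacent (a clique of size 4), so at least 4 colors are needed.
One proper 4-coloring: 1=b, 2=d, 3=b, 4=c, 5=c, 6=a, 7=b, 8=a.
Since 5 ≥ 4, a proper 5-coloring certainly exists.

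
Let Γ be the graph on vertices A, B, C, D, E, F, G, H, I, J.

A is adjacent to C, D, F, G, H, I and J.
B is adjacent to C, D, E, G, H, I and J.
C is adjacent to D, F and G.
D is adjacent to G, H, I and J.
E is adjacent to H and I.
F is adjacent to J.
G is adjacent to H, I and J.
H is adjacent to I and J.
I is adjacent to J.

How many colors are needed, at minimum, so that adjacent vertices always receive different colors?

A, D, G, H, I, J are mutually adjacent (a clique of size 6), so at least 6 colors are needed.
6 colors suffice: color 1 → {D, E, F}; color 2 → {A, B}; color 3 → {C, J}; color 4 → {G}; color 5 → {I}; color 6 → {H}. Every edge joins two different colors.

6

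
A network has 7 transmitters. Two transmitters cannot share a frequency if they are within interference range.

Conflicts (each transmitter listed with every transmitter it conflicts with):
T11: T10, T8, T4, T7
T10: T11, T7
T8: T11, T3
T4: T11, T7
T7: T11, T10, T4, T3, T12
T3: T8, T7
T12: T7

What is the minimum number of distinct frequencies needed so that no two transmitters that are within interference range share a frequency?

T11, T10, T7 all conflict with each other, so at least 3 frequencies are needed.
3 frequencies suffice: frequency 1 → {T8, T7}; frequency 2 → {T11, T3, T12}; frequency 3 → {T10, T4}. No two conflicting transmitters share a frequency.

3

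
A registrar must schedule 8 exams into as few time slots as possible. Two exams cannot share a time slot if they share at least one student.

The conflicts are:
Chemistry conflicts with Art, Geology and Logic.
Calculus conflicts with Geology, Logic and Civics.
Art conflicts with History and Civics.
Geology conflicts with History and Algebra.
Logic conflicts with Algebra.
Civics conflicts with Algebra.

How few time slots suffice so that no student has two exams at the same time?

The cycle Geology-Chemistry-Art-Civics-Calculus-Geology has odd length 5, so it cannot be 2-colored; at least 3 time slots are needed.
3 time slots suffice: time slot 1 → {Art, Geology, Logic}; time slot 2 → {Chemistry, Calculus, History, Algebra}; time slot 3 → {Civics}. Each listed conflict is separated.

3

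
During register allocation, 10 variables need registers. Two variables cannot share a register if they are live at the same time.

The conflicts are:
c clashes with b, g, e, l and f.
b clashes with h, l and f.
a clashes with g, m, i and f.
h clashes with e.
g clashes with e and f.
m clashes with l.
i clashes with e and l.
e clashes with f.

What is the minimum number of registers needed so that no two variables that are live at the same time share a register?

4

c, g, e, f all conflict with each other, so at least 4 registers are needed.
4 registers suffice: register 1 → {a, e, l}; register 2 → {h, m, i, f}; register 3 → {c}; register 4 → {b, g}. Every pair that conflicts lands in different registers.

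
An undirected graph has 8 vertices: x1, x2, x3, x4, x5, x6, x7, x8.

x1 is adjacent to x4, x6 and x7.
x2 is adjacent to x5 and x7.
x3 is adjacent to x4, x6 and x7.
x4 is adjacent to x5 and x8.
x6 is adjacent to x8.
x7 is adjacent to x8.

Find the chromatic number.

The cycle x8-x7-x2-x5-x4-x8 has odd length 5, so it cannot be 2-colored; at least 3 colors are needed.
3 colors suffice: color 1 → {x4, x6, x7}; color 2 → {x1, x2, x3, x8}; color 3 → {x5}. Every edge joins two different colors.

3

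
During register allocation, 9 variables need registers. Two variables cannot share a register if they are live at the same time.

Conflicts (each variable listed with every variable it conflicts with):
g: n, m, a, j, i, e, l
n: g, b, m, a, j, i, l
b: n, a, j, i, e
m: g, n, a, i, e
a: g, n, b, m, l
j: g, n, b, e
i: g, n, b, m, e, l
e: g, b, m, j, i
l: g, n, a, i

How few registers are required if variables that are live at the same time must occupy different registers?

g, n, m, a all conflict with each other, so at least 4 registers are needed.
Using 4 registers: g=1, n=2, b=1, m=4, a=3, j=3, i=3, e=2, l=4. Every pair that conflicts lands in different registers.

4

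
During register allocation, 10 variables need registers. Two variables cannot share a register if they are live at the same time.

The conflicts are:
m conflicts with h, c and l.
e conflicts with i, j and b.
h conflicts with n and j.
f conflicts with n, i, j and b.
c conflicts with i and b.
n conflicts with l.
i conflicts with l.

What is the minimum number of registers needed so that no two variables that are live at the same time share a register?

2

e and b conflict, so at least 2 registers are needed.
2 registers suffice: register 1 → {e, h, f, c, l}; register 2 → {m, n, i, j, b}. No two conflicting variables share a register.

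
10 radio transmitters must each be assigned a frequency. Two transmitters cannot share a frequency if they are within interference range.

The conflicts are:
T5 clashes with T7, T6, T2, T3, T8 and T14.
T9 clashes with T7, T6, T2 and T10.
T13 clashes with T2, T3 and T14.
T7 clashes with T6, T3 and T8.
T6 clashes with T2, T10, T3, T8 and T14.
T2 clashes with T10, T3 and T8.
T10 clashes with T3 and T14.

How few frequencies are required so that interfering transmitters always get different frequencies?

4

T5, T6, T2, T3 pairwise conflict, so at least 4 frequencies are needed.
Using 4 frequencies: T5=4, T9=3, T13=1, T7=2, T6=1, T2=2, T10=4, T3=3, T8=3, T14=2. Every pair that conflicts lands in different frequencies.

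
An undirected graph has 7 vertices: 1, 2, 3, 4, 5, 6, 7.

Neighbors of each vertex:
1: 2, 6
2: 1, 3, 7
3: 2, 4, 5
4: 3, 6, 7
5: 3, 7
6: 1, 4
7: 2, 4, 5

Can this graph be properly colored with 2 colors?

No

The cycle 6-4-7-2-1-6 has odd length 5, so it cannot be 2-colored; at least 3 colors are needed.
So 2 colors are not enough.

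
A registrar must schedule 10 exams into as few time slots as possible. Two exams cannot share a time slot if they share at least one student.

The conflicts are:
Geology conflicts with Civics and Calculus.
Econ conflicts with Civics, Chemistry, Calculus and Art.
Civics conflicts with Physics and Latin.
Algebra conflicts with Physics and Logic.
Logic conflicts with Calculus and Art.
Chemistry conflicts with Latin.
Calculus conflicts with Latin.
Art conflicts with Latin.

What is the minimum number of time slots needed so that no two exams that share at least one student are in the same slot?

2

Art and Latin conflict, so at least 2 time slots are needed.
Using 2 time slots: Geology=2, Econ=2, Civics=1, Algebra=1, Physics=2, Logic=2, Chemistry=1, Calculus=1, Art=1, Latin=2. Every pair that conflicts lands in different time slots.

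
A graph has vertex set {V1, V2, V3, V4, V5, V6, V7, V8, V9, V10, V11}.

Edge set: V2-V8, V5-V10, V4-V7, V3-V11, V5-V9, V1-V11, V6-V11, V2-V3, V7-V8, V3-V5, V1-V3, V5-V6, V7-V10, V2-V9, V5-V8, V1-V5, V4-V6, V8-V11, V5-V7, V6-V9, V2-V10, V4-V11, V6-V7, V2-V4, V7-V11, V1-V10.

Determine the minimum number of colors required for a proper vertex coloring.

4

V4, V6, V7, V11 form a clique, so at least 4 colors are needed.
4 colors suffice: color 1 → {V2, V5, V11}; color 2 → {V1, V7, V9}; color 3 → {V3, V6, V8, V10}; color 4 → {V4}. No two adjacent vertices share a color.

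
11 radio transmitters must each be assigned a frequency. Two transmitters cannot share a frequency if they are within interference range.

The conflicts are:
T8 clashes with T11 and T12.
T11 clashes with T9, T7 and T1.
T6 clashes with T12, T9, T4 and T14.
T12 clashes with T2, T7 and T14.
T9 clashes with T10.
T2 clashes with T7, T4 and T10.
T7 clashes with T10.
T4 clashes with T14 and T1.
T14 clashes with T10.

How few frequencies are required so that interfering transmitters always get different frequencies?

3

T2, T7, T10 are mutually in conflict, so at least 3 frequencies are needed.
A valid assignment using 3 frequencies: T8=2, T11=1, T6=2, T12=1, T9=3, T2=2, T7=3, T4=1, T14=3, T10=1, T1=2. No two conflicting transmitters share a frequency.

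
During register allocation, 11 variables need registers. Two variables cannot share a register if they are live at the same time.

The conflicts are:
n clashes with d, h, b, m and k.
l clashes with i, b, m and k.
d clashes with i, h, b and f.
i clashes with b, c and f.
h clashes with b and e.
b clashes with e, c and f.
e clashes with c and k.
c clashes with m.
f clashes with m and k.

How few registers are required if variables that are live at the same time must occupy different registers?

4

n, d, h, b all conflict with each other, so at least 4 registers are needed.
4 registers suffice: register 1 → {b, m, k}; register 2 → {n, l, c, f}; register 3 → {d, e}; register 4 → {i, h}. Each listed conflict is separated.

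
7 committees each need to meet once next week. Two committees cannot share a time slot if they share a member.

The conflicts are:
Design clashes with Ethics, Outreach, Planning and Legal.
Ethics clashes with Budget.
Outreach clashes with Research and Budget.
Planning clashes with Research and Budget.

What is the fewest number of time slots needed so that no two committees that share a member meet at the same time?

2

Design and Ethics conflict, so at least 2 time slots are needed.
2 time slots suffice: time slot 1 → {Design, Research, Budget}; time slot 2 → {Ethics, Outreach, Planning, Legal}. No two conflicting committees share a time slot.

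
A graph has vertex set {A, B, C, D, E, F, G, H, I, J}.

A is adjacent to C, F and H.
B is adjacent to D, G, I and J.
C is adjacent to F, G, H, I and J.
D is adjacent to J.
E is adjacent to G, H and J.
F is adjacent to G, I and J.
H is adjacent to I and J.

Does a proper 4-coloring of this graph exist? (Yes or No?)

Yes

The chromatic number is 3. C, F, G form a triangle, so at least 3 colors are needed.
One proper 3-coloring: A=blue, B=red, C=red, D=green, E=red, F=green, G=blue, H=green, I=blue, J=blue.
Since 4 ≥ 3, a proper 4-coloring certainly exists.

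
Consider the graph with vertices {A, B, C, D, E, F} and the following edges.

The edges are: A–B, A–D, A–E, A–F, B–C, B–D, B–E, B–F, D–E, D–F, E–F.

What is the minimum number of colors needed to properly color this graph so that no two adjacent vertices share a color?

5

A, B, D, E, F are pairwise adjacent (a clique of size 5), so at least 5 colors are needed.
5 colors suffice: color 1 → {B}; color 2 → {A, C}; color 3 → {F}; color 4 → {E}; color 5 → {D}. Each edge has distinct colors on its endpoints.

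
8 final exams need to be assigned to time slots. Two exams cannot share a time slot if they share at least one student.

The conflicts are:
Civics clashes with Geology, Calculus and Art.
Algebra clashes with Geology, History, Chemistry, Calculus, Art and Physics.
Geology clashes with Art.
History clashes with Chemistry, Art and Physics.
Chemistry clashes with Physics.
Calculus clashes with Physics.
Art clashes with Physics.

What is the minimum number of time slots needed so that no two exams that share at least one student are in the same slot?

4

Algebra, History, Chemistry, Physics all conflict with each other, so at least 4 time slots are needed.
4 time slots suffice: Civics=1, Algebra=1, Geology=3, History=4, Chemistry=2, Calculus=2, Art=2, Physics=3. Each listed conflict is separated.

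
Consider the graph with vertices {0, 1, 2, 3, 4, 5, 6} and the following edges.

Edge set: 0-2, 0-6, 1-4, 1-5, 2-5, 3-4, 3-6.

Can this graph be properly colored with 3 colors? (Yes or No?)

The chromatic number is 3. The cycle 6-3-4-1-5-2-0-6 has odd length 7, so it cannot be 2-colored; at least 3 colors are needed.
3 colors suffice: color a → {1, 2, 6}; color b → {0, 4, 5}; color c → {3}.
That is already a proper 3-coloring.

Yes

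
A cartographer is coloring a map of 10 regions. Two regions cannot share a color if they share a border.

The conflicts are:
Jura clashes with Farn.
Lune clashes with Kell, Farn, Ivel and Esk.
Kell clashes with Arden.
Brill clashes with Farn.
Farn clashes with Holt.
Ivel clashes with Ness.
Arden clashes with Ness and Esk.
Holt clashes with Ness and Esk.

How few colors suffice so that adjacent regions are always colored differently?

3

The cycle Ivel-Lune-Farn-Holt-Ness-Ivel has odd length 5, so it cannot be 2-colored; at least 3 colors are needed.
3 colors suffice: color 1 → {Kell, Farn, Ness, Esk}; color 2 → {Jura, Lune, Brill, Arden, Holt}; color 3 → {Ivel}. Each listed conflict is separated.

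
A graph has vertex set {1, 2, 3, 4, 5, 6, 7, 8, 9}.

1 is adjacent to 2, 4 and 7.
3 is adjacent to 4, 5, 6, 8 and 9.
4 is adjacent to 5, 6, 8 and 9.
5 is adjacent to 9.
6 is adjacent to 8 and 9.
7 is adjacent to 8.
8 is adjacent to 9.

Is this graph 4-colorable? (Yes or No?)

No

3, 4, 6, 8, 9 form a clique, so at least 5 colors are needed.
So 4 colors are not enough.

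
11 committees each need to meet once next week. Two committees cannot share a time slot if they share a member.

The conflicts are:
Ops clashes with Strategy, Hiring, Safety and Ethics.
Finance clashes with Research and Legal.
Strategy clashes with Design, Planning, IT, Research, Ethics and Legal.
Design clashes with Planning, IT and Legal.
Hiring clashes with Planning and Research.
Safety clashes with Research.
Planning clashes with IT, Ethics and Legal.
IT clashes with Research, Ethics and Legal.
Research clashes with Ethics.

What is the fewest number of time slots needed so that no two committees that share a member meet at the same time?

Strategy, Design, Planning, IT, Legal pairwise conflict, so at least 5 time slots are needed.
A valid assignment using 5 time slots: Ops=2, Finance=1, Strategy=1, Design=5, Hiring=1, Safety=1, Planning=3, IT=2, Research=3, Ethics=4, Legal=4. No two conflicting committees share a time slot.

5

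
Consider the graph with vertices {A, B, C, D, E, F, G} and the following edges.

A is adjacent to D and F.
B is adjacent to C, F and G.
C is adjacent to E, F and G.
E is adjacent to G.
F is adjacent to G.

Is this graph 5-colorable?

Yes

The chromatic number is 4. B, C, F, G form a clique, so at least 4 colors are needed.
4 colors suffice: color 1 → {D, E, F}; color 2 → {A, G}; color 3 → {C}; color 4 → {B}.
Since 5 ≥ 4, a proper 5-coloring certainly exists.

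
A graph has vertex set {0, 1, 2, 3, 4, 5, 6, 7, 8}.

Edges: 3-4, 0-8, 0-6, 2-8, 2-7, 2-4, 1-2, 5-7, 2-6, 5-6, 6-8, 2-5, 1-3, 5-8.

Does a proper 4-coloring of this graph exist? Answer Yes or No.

Yes

The chromatic number is 4. 2, 5, 6, 8 form a clique, so at least 4 colors are needed.
A valid assignment using 4 colors: 0=red, 1=blue, 2=red, 3=red, 4=blue, 5=green, 6=blue, 7=blue, 8=yellow.
That is already a proper 4-coloring.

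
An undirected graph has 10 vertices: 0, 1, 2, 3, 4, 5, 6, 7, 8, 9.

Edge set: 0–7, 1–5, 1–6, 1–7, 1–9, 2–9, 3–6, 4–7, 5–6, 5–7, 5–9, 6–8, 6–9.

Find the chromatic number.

1, 5, 6, 9 form a clique, so at least 4 colors are needed.
4 colors suffice: 0=b, 1=b, 2=a, 3=b, 4=b, 5=d, 6=a, 7=a, 8=b, 9=c. Each edge has distinct colors on its endpoints.

4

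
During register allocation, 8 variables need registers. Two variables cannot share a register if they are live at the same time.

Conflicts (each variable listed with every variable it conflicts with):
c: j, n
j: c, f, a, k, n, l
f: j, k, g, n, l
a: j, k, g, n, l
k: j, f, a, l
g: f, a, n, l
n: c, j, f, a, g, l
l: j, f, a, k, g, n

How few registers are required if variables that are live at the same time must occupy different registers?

a, g, n, l all conflict with each other, so at least 4 registers are needed.
Using 4 registers: c=3, j=1, f=4, a=4, k=2, g=1, n=2, l=3. No two conflicting variables share a register.

4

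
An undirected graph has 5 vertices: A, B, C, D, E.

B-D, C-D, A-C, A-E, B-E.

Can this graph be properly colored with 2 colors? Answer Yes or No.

No

The cycle D-B-E-A-C-D has odd length 5, so it cannot be 2-colored; at least 3 colors are needed.
So 2 colors are not enough.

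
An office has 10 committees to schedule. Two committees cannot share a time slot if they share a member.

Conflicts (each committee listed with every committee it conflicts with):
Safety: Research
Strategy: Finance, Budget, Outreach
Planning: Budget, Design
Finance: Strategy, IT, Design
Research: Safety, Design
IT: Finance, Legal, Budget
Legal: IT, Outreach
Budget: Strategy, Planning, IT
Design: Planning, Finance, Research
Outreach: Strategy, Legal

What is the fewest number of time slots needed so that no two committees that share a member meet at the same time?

3

The cycle IT-Finance-Design-Planning-Budget-IT has odd length 5, so it cannot be 2-colored; at least 3 time slots are needed.
3 time slots suffice: Safety=1, Strategy=1, Planning=3, Finance=2, Research=2, IT=1, Legal=3, Budget=2, Design=1, Outreach=2. Each listed conflict is separated.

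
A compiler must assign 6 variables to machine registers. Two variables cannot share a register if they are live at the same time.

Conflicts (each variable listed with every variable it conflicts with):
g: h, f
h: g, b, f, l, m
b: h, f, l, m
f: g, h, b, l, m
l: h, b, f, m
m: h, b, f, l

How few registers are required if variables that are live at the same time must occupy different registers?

5

h, b, f, l, m all conflict with each other, so at least 5 registers are needed.
5 registers suffice: register 1 → {h}; register 2 → {f}; register 3 → {g, b}; register 4 → {l}; register 5 → {m}. Every pair that conflicts lands in different registers.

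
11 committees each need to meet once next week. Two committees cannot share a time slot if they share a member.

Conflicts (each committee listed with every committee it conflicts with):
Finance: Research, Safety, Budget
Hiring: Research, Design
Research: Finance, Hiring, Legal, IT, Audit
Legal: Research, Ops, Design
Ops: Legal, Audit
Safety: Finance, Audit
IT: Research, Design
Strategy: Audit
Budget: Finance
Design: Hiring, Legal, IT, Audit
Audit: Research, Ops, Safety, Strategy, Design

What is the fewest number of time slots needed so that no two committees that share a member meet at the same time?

IT and Design conflict, so at least 2 time slots are needed.
A valid assignment using 2 time slots: Finance=2, Hiring=2, Research=1, Legal=2, Ops=1, Safety=1, IT=2, Strategy=1, Budget=1, Design=1, Audit=2. No two conflicting committees share a time slot.

2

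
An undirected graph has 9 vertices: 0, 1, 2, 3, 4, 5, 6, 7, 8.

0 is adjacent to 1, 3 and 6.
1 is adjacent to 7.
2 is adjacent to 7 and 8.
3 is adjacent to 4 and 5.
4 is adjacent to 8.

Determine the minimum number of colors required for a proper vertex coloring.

3

The cycle 7-2-8-4-3-0-1-7 has odd length 7, so it cannot be 2-colored; at least 3 colors are needed.
One proper 3-coloring: 0=b, 1=a, 2=b, 3=a, 4=b, 5=b, 6=a, 7=c, 8=a. No two adjacent vertices share a color.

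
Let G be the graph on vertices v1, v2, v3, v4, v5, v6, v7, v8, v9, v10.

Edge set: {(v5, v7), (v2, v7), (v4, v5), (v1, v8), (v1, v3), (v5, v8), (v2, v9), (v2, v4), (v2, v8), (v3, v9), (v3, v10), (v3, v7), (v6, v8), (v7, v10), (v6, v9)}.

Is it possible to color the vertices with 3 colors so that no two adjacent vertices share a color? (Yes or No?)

The chromatic number is 3. v3, v7, v10 are pairwise adjacent, so at least 3 colors are needed.
3 colors suffice: color R → {v3, v4, v8}; color B → {v1, v2, v5, v6, v10}; color G → {v7, v9}.
That is already a proper 3-coloring.

Yes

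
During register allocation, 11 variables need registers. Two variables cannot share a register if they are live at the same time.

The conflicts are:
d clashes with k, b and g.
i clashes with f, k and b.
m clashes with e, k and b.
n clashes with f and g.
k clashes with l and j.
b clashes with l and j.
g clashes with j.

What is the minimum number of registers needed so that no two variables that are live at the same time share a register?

2

m and b conflict, so at least 2 registers are needed.
2 registers suffice: d=2, i=2, m=2, e=1, n=2, f=1, k=1, b=1, l=2, g=1, j=2. Every pair that conflicts lands in different registers.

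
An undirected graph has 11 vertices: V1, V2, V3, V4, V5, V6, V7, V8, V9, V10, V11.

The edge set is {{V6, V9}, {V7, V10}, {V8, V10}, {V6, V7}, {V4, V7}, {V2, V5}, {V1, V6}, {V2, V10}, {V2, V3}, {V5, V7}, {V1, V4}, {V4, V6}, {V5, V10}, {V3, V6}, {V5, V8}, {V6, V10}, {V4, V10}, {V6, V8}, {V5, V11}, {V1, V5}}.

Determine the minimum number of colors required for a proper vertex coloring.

4

V4, V6, V7, V10 are pairwise adjacent (a clique of size 4), so at least 4 colors are needed.
4 colors suffice: color 1 → {V5, V6}; color 2 → {V1, V3, V9, V10, V11}; color 3 → {V2, V7, V8}; color 4 → {V4}. No two adjacent vertices share a color.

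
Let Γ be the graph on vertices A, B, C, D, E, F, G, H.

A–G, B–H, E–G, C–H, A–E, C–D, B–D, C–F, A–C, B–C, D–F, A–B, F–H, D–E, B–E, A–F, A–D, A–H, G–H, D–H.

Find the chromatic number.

5

A, C, D, F, H form a clique, so at least 5 colors are needed.
A valid assignment using 5 colors: A=1, B=5, C=4, D=2, E=3, F=5, G=2, H=3. Each edge has distinct colors on its endpoints.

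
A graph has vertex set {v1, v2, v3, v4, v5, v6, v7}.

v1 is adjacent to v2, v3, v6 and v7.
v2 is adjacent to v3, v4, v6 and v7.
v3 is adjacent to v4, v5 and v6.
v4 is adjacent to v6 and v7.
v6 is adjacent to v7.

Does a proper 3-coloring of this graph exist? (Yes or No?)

No

v1, v2, v3, v6 form a clique, so at least 4 colors are needed.
So 3 colors are not enough.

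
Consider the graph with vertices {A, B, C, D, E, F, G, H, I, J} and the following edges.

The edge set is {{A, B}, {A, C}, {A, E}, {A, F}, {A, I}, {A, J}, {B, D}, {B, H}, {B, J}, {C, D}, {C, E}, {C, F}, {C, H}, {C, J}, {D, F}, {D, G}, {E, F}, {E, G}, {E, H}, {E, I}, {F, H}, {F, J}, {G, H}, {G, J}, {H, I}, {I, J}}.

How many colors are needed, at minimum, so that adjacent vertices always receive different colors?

4

A, C, F, J are pairwise adjacent (a clique of size 4), so at least 4 colors are needed.
One proper 4-coloring: A=green, B=blue, C=yellow, D=red, E=red, F=blue, G=blue, H=green, I=blue, J=red. Every edge joins two different colors.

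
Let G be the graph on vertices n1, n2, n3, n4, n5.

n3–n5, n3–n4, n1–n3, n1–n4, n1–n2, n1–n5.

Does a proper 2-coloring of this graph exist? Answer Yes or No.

n1, n3, n5 are mutually adjacent, so at least 3 colors are needed.
So 2 colors are not enough.

No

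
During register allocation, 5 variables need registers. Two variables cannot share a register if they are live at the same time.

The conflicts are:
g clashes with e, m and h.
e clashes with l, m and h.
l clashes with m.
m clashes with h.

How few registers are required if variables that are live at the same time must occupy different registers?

g, e, m, h pairwise conflict, so at least 4 registers are needed.
Using 4 registers: g=3, e=2, l=3, m=1, h=4. No two conflicting variables share a register.

4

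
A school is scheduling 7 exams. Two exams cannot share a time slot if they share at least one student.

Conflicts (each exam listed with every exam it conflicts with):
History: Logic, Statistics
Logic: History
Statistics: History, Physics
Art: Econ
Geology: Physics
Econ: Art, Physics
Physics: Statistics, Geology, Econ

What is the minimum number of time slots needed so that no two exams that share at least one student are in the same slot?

Geology and Physics conflict, so at least 2 time slots are needed.
Using 2 time slots: History=1, Logic=2, Statistics=2, Art=1, Geology=2, Econ=2, Physics=1. Each listed conflict is separated.

2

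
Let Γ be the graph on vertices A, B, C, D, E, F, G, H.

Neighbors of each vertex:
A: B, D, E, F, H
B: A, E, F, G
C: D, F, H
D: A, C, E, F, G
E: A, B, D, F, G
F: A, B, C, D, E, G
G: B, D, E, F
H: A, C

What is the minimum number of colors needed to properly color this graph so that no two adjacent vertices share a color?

4

A, D, E, F are pairwise adjacent (a clique of size 4), so at least 4 colors are needed.
One proper 4-coloring: A=3, B=2, C=3, D=2, E=4, F=1, G=3, H=1. No two adjacent vertices share a color.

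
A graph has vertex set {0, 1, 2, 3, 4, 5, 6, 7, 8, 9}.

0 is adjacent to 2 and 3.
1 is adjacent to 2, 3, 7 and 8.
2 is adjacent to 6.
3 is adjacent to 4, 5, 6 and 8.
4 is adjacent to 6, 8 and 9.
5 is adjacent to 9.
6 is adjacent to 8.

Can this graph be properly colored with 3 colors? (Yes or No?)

No

3, 4, 6, 8 form a clique, so at least 4 colors are needed.
So 3 colors are not enough.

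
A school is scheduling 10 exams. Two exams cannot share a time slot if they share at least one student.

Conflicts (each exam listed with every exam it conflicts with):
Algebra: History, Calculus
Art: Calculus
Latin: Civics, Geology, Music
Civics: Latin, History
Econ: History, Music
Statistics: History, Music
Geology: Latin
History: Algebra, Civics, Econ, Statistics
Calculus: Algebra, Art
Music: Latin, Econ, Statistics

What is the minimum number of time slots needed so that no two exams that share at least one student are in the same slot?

The cycle Latin-Civics-History-Statistics-Music-Latin has odd length 5, so it cannot be 2-colored; at least 3 time slots are needed.
3 time slots suffice: time slot 1 → {Geology, History, Calculus, Music}; time slot 2 → {Algebra, Art, Latin, Econ, Statistics}; time slot 3 → {Civics}. Each listed conflict is separated.

3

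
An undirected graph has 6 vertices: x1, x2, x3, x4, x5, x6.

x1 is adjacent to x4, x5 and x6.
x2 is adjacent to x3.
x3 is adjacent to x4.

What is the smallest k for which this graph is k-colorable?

x1 and x4 are adjacent, so at least 2 colors are needed.
One proper 2-coloring: x1=R, x2=B, x3=R, x4=B, x5=B, x6=B. No two adjacent vertices share a color.

2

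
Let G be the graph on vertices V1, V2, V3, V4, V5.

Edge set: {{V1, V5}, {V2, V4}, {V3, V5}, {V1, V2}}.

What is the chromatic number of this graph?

2

V3 and V5 are adjacent, so at least 2 colors are needed.
2 colors suffice: color 1 → {V2, V5}; color 2 → {V1, V3, V4}. Every edge joins two different colors.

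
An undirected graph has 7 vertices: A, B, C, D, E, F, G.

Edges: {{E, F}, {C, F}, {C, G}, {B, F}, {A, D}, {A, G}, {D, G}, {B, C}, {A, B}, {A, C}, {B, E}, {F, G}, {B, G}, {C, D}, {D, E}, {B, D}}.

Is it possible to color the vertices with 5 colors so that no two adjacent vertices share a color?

The chromatic number is 5. A, B, C, D, G are mutually adjacent (a clique of size 5), so at least 5 colors are needed.
5 colors suffice: color red → {B}; color blue → {C, E}; color green → {G}; color yellow → {D, F}; color purple → {A}.
That is already a proper 5-coloring.

Yes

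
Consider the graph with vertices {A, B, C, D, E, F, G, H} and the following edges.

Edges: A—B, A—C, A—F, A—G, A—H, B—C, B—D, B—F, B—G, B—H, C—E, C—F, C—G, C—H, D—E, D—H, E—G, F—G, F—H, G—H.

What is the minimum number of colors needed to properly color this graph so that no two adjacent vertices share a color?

6

A, B, C, F, G, H are pairwise adjacent (a clique of size 6), so at least 6 colors are needed.
6 colors suffice: color 1 → {B, E}; color 2 → {C, D}; color 3 → {H}; color 4 → {G}; color 5 → {F}; color 6 → {A}. Each edge has distinct colors on its endpoints.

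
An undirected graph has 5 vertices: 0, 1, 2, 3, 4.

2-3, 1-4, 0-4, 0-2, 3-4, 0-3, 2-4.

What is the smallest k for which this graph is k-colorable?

4

0, 2, 3, 4 are pairwise adjacent (a clique of size 4), so at least 4 colors are needed.
A valid assignment using 4 colors: 0=yellow, 1=blue, 2=green, 3=blue, 4=red. No two adjacent vertices share a color.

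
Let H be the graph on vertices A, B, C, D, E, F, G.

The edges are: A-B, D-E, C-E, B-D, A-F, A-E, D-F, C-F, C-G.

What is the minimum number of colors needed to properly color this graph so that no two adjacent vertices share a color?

2

A and B are adjacent, so at least 2 colors are needed.
A valid assignment using 2 colors: A=2, B=1, C=2, D=2, E=1, F=1, G=1. No two adjacent vertices share a color.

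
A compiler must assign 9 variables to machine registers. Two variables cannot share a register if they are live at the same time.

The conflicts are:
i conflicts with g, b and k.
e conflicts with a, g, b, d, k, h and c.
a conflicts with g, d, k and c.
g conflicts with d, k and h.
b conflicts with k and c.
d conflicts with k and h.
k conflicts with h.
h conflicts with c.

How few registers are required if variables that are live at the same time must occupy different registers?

e, g, d, k, h are mutually in conflict, so at least 5 registers are needed.
5 registers suffice: i=2, e=2, a=5, g=3, b=3, d=4, k=1, h=5, c=1. No two conflicting variables share a register.

5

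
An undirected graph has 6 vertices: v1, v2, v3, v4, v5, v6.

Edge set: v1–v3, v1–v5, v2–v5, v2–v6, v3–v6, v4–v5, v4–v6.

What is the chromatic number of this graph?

The cycle v6-v4-v5-v1-v3-v6 has odd length 5, so it cannot be 2-colored; at least 3 colors are needed.
3 colors suffice: color 1 → {v5, v6}; color 2 → {v2, v3, v4}; color 3 → {v1}. No two adjacent vertices share a color.

3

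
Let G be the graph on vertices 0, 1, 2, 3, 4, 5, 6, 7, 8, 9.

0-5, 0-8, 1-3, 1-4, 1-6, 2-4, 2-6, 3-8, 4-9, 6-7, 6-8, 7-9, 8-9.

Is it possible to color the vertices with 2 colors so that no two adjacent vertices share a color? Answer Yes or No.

The cycle 4-9-8-6-2-4 has odd length 5, so it cannot be 2-colored; at least 3 colors are needed.
So 2 colors are not enough.

No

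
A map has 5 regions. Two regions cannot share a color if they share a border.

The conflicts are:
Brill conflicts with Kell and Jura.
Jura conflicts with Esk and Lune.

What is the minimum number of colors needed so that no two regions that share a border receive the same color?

2

Jura and Esk conflict, so at least 2 colors are needed.
2 colors suffice: color 1 → {Kell, Jura}; color 2 → {Brill, Esk, Lune}. Every pair that conflicts lands in different colors.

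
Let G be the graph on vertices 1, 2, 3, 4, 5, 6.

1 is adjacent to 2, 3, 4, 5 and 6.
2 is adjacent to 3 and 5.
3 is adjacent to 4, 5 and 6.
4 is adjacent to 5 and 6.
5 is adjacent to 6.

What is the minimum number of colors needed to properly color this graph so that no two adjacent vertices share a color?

5

1, 3, 4, 5, 6 are mutually adjacent (a clique of size 5), so at least 5 colors are needed.
5 colors suffice: color a → {5}; color b → {3}; color c → {1}; color d → {2, 6}; color e → {4}. Each edge has distinct colors on its endpoints.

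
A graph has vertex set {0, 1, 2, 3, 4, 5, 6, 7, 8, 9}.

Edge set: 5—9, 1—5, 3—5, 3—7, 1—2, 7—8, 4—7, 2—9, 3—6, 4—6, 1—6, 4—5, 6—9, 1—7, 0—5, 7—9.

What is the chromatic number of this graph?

1 and 6 are adjacent, so at least 2 colors are needed.
2 colors suffice: 0=blue, 1=blue, 2=red, 3=blue, 4=blue, 5=red, 6=red, 7=red, 8=blue, 9=blue. No two adjacent vertices share a color.

2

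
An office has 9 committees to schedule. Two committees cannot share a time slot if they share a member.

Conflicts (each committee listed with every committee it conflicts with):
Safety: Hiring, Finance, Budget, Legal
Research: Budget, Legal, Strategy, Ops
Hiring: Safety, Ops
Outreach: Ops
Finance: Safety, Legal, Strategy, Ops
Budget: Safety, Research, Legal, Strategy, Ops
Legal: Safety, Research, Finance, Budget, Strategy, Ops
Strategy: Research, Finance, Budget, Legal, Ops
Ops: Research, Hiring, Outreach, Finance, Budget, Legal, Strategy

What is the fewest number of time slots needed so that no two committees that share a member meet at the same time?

Research, Budget, Legal, Strategy, Ops all conflict with each other, so at least 5 time slots are needed.
5 time slots suffice: time slot 1 → {Safety, Ops}; time slot 2 → {Hiring, Outreach, Legal}; time slot 3 → {Finance, Budget}; time slot 4 → {Strategy}; time slot 5 → {Research}. No two conflicting committees share a time slot.

5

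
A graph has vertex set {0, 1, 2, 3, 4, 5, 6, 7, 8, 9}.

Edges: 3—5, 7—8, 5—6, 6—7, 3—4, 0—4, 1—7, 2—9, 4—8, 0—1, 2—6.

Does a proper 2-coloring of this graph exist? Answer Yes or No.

The cycle 8-4-0-1-7-8 has odd length 5, so it cannot be 2-colored; at least 3 colors are needed.
So 2 colors are not enough.

No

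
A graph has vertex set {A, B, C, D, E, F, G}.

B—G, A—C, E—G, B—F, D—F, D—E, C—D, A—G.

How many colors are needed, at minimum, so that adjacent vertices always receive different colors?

The cycle F-D-E-G-B-F has odd length 5, so it cannot be 2-colored; at least 3 colors are needed.
3 colors suffice: color red → {D, G}; color blue → {A, E, F}; color green → {B, C}. Each edge has distinct colors on its endpoints.

3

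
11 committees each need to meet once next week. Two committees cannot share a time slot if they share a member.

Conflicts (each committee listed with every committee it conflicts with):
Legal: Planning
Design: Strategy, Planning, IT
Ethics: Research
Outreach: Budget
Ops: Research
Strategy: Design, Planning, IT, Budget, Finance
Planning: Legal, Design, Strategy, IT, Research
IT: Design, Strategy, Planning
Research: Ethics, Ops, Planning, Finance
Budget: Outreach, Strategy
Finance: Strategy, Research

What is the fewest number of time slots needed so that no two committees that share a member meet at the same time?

Design, Strategy, Planning, IT pairwise conflict, so at least 4 time slots are needed.
4 time slots suffice: Legal=2, Design=4, Ethics=1, Outreach=2, Ops=1, Strategy=2, Planning=1, IT=3, Research=2, Budget=1, Finance=1. Each listed conflict is separated.

4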